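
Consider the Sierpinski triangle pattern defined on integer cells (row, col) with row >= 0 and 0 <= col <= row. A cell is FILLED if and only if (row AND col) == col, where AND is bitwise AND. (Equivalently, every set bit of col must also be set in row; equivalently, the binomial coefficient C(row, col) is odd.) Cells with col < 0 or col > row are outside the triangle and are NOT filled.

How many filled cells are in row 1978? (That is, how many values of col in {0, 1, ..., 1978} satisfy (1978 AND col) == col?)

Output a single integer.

1978 in binary = 11110111010
popcount(1978) = number of 1-bits in 11110111010 = 8
A col c satisfies (1978 AND c) == c iff every set bit of c is also set in 1978; each of the 8 set bits of 1978 can independently be on or off in c.
count = 2^8 = 256

Answer: 256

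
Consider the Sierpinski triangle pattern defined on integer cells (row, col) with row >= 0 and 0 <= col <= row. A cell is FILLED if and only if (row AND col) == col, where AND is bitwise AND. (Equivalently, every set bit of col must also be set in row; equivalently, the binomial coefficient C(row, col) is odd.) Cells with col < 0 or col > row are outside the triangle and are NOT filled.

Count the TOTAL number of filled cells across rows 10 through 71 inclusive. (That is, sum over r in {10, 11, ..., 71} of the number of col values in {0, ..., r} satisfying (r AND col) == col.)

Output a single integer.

Answer: 750

Derivation:
r10=1010 pc2: +4 =4
r11=1011 pc3: +8 =12
r12=1100 pc2: +4 =16
r13=1101 pc3: +8 =24
r14=1110 pc3: +8 =32
r15=1111 pc4: +16 =48
r16=10000 pc1: +2 =50
r17=10001 pc2: +4 =54
r18=10010 pc2: +4 =58
r19=10011 pc3: +8 =66
r20=10100 pc2: +4 =70
r21=10101 pc3: +8 =78
r22=10110 pc3: +8 =86
r23=10111 pc4: +16 =102
r24=11000 pc2: +4 =106
r25=11001 pc3: +8 =114
r26=11010 pc3: +8 =122
r27=11011 pc4: +16 =138
r28=11100 pc3: +8 =146
r29=11101 pc4: +16 =162
r30=11110 pc4: +16 =178
r31=11111 pc5: +32 =210
r32=100000 pc1: +2 =212
r33=100001 pc2: +4 =216
r34=100010 pc2: +4 =220
r35=100011 pc3: +8 =228
r36=100100 pc2: +4 =232
r37=100101 pc3: +8 =240
r38=100110 pc3: +8 =248
r39=100111 pc4: +16 =264
r40=101000 pc2: +4 =268
r41=101001 pc3: +8 =276
r42=101010 pc3: +8 =284
r43=101011 pc4: +16 =300
r44=101100 pc3: +8 =308
r45=101101 pc4: +16 =324
r46=101110 pc4: +16 =340
r47=101111 pc5: +32 =372
r48=110000 pc2: +4 =376
r49=110001 pc3: +8 =384
r50=110010 pc3: +8 =392
r51=110011 pc4: +16 =408
r52=110100 pc3: +8 =416
r53=110101 pc4: +16 =432
r54=110110 pc4: +16 =448
r55=110111 pc5: +32 =480
r56=111000 pc3: +8 =488
r57=111001 pc4: +16 =504
r58=111010 pc4: +16 =520
r59=111011 pc5: +32 =552
r60=111100 pc4: +16 =568
r61=111101 pc5: +32 =600
r62=111110 pc5: +32 =632
r63=111111 pc6: +64 =696
r64=1000000 pc1: +2 =698
r65=1000001 pc2: +4 =702
r66=1000010 pc2: +4 =706
r67=1000011 pc3: +8 =714
r68=1000100 pc2: +4 =718
r69=1000101 pc3: +8 =726
r70=1000110 pc3: +8 =734
r71=1000111 pc4: +16 =750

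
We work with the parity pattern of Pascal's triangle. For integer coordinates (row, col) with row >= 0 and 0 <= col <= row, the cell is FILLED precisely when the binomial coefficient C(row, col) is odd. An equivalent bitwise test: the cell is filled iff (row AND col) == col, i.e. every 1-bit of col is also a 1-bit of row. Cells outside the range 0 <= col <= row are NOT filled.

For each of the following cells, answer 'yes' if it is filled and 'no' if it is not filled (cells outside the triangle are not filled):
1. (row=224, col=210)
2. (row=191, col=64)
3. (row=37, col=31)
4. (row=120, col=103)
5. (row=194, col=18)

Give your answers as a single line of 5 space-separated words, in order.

(224,210): row=0b11100000, col=0b11010010, row AND col = 0b11000000 = 192; 192 != 210 -> empty
(191,64): row=0b10111111, col=0b1000000, row AND col = 0b0 = 0; 0 != 64 -> empty
(37,31): row=0b100101, col=0b11111, row AND col = 0b101 = 5; 5 != 31 -> empty
(120,103): row=0b1111000, col=0b1100111, row AND col = 0b1100000 = 96; 96 != 103 -> empty
(194,18): row=0b11000010, col=0b10010, row AND col = 0b10 = 2; 2 != 18 -> empty

Answer: no no no no no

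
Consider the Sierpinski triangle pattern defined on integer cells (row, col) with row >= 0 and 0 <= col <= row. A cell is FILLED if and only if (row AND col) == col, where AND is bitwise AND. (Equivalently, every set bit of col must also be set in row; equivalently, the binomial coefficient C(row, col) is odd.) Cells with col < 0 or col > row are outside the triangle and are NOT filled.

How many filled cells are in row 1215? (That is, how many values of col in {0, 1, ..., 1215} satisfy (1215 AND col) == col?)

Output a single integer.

1215 in binary = 10010111111
popcount(1215) = number of 1-bits in 10010111111 = 8
A col c satisfies (1215 AND c) == c iff every set bit of c is also set in 1215; each of the 8 set bits of 1215 can independently be on or off in c.
count = 2^8 = 256

Answer: 256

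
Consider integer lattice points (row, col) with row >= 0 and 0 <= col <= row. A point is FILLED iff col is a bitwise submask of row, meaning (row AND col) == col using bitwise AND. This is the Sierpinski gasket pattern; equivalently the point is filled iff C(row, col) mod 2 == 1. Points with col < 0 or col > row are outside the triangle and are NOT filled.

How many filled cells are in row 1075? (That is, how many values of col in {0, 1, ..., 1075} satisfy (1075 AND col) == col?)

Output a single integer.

Answer: 32

Derivation:
1075 in binary = 10000110011
popcount(1075) = number of 1-bits in 10000110011 = 5
A col c satisfies (1075 AND c) == c iff every set bit of c is also set in 1075; each of the 5 set bits of 1075 can independently be on or off in c.
count = 2^5 = 32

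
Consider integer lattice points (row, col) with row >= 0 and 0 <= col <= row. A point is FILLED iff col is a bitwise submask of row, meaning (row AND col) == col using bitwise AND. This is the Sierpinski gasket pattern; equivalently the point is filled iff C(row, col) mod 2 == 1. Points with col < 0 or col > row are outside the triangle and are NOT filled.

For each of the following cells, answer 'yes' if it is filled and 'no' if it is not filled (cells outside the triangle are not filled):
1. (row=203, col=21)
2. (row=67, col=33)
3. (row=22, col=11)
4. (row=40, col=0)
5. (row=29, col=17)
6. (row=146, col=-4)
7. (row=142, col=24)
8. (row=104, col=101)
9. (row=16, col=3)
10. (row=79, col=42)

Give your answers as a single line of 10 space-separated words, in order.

(203,21): row=0b11001011, col=0b10101, row AND col = 0b1 = 1; 1 != 21 -> empty
(67,33): row=0b1000011, col=0b100001, row AND col = 0b1 = 1; 1 != 33 -> empty
(22,11): row=0b10110, col=0b1011, row AND col = 0b10 = 2; 2 != 11 -> empty
(40,0): row=0b101000, col=0b0, row AND col = 0b0 = 0; 0 == 0 -> filled
(29,17): row=0b11101, col=0b10001, row AND col = 0b10001 = 17; 17 == 17 -> filled
(146,-4): col outside [0, 146] -> not filled
(142,24): row=0b10001110, col=0b11000, row AND col = 0b1000 = 8; 8 != 24 -> empty
(104,101): row=0b1101000, col=0b1100101, row AND col = 0b1100000 = 96; 96 != 101 -> empty
(16,3): row=0b10000, col=0b11, row AND col = 0b0 = 0; 0 != 3 -> empty
(79,42): row=0b1001111, col=0b101010, row AND col = 0b1010 = 10; 10 != 42 -> empty

Answer: no no no yes yes no no no no no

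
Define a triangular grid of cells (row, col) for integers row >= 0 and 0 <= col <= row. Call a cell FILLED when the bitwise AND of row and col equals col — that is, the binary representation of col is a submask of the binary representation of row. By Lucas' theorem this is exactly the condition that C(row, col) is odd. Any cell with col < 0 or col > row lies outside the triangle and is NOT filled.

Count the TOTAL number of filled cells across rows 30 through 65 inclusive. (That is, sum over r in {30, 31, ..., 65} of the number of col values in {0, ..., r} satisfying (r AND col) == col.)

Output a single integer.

r30=11110 pc4: +16 =16
r31=11111 pc5: +32 =48
r32=100000 pc1: +2 =50
r33=100001 pc2: +4 =54
r34=100010 pc2: +4 =58
r35=100011 pc3: +8 =66
r36=100100 pc2: +4 =70
r37=100101 pc3: +8 =78
r38=100110 pc3: +8 =86
r39=100111 pc4: +16 =102
r40=101000 pc2: +4 =106
r41=101001 pc3: +8 =114
r42=101010 pc3: +8 =122
r43=101011 pc4: +16 =138
r44=101100 pc3: +8 =146
r45=101101 pc4: +16 =162
r46=101110 pc4: +16 =178
r47=101111 pc5: +32 =210
r48=110000 pc2: +4 =214
r49=110001 pc3: +8 =222
r50=110010 pc3: +8 =230
r51=110011 pc4: +16 =246
r52=110100 pc3: +8 =254
r53=110101 pc4: +16 =270
r54=110110 pc4: +16 =286
r55=110111 pc5: +32 =318
r56=111000 pc3: +8 =326
r57=111001 pc4: +16 =342
r58=111010 pc4: +16 =358
r59=111011 pc5: +32 =390
r60=111100 pc4: +16 =406
r61=111101 pc5: +32 =438
r62=111110 pc5: +32 =470
r63=111111 pc6: +64 =534
r64=1000000 pc1: +2 =536
r65=1000001 pc2: +4 =540

Answer: 540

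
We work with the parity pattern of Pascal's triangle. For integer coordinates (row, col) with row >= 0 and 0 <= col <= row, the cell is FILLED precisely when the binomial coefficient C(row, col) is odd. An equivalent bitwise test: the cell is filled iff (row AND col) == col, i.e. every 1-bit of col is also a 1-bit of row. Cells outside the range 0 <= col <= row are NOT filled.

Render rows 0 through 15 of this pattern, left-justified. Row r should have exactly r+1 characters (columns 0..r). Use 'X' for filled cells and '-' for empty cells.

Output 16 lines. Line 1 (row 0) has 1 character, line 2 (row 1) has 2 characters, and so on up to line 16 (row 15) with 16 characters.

r0=0: X
r1=1: XX
r2=10: X-X
r3=11: XXXX
r4=100: X---X
r5=101: XX--XX
r6=110: X-X-X-X
r7=111: XXXXXXXX
r8=1000: X-------X
r9=1001: XX------XX
r10=1010: X-X-----X-X
r11=1011: XXXX----XXXX
r12=1100: X---X---X---X
r13=1101: XX--XX--XX--XX
r14=1110: X-X-X-X-X-X-X-X
r15=1111: XXXXXXXXXXXXXXXX

Answer: X
XX
X-X
XXXX
X---X
XX--XX
X-X-X-X
XXXXXXXX
X-------X
XX------XX
X-X-----X-X
XXXX----XXXX
X---X---X---X
XX--XX--XX--XX
X-X-X-X-X-X-X-X
XXXXXXXXXXXXXXXX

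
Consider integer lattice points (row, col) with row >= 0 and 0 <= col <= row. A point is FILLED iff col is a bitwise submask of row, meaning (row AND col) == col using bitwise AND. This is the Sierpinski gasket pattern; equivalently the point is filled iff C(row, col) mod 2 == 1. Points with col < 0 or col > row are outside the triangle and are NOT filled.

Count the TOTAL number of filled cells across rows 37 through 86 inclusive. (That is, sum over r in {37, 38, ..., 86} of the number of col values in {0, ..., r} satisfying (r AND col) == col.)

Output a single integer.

r37=100101 pc3: +8 =8
r38=100110 pc3: +8 =16
r39=100111 pc4: +16 =32
r40=101000 pc2: +4 =36
r41=101001 pc3: +8 =44
r42=101010 pc3: +8 =52
r43=101011 pc4: +16 =68
r44=101100 pc3: +8 =76
r45=101101 pc4: +16 =92
r46=101110 pc4: +16 =108
r47=101111 pc5: +32 =140
r48=110000 pc2: +4 =144
r49=110001 pc3: +8 =152
r50=110010 pc3: +8 =160
r51=110011 pc4: +16 =176
r52=110100 pc3: +8 =184
r53=110101 pc4: +16 =200
r54=110110 pc4: +16 =216
r55=110111 pc5: +32 =248
r56=111000 pc3: +8 =256
r57=111001 pc4: +16 =272
r58=111010 pc4: +16 =288
r59=111011 pc5: +32 =320
r60=111100 pc4: +16 =336
r61=111101 pc5: +32 =368
r62=111110 pc5: +32 =400
r63=111111 pc6: +64 =464
r64=1000000 pc1: +2 =466
r65=1000001 pc2: +4 =470
r66=1000010 pc2: +4 =474
r67=1000011 pc3: +8 =482
r68=1000100 pc2: +4 =486
r69=1000101 pc3: +8 =494
r70=1000110 pc3: +8 =502
r71=1000111 pc4: +16 =518
r72=1001000 pc2: +4 =522
r73=1001001 pc3: +8 =530
r74=1001010 pc3: +8 =538
r75=1001011 pc4: +16 =554
r76=1001100 pc3: +8 =562
r77=1001101 pc4: +16 =578
r78=1001110 pc4: +16 =594
r79=1001111 pc5: +32 =626
r80=1010000 pc2: +4 =630
r81=1010001 pc3: +8 =638
r82=1010010 pc3: +8 =646
r83=1010011 pc4: +16 =662
r84=1010100 pc3: +8 =670
r85=1010101 pc4: +16 =686
r86=1010110 pc4: +16 =702

Answer: 702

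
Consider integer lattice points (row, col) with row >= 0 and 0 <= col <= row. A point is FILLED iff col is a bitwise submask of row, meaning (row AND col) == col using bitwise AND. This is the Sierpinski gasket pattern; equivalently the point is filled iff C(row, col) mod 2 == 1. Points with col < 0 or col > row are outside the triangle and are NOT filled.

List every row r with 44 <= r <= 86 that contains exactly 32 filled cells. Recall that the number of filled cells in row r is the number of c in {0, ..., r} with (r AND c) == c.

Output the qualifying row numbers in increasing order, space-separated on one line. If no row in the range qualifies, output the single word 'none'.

Row r has 2^popcount(r) filled cells, so we need popcount(r) = log2(32) = 5.
Scan r = 44..86 and keep those with exactly 5 one-bits:
r=44=101100 popcount=3 -> skip
r=45=101101 popcount=4 -> skip
r=46=101110 popcount=4 -> skip
r=47=101111 popcount=5 -> KEEP
r=48=110000 popcount=2 -> skip
r=49=110001 popcount=3 -> skip
r=50=110010 popcount=3 -> skip
r=51=110011 popcount=4 -> skip
r=52=110100 popcount=3 -> skip
r=53=110101 popcount=4 -> skip
r=54=110110 popcount=4 -> skip
r=55=110111 popcount=5 -> KEEP
r=56=111000 popcount=3 -> skip
r=57=111001 popcount=4 -> skip
r=58=111010 popcount=4 -> skip
r=59=111011 popcount=5 -> KEEP
r=60=111100 popcount=4 -> skip
r=61=111101 popcount=5 -> KEEP
r=62=111110 popcount=5 -> KEEP
r=63=111111 popcount=6 -> skip
r=64=1000000 popcount=1 -> skip
r=65=1000001 popcount=2 -> skip
r=66=1000010 popcount=2 -> skip
r=67=1000011 popcount=3 -> skip
r=68=1000100 popcount=2 -> skip
r=69=1000101 popcount=3 -> skip
r=70=1000110 popcount=3 -> skip
r=71=1000111 popcount=4 -> skip
r=72=1001000 popcount=2 -> skip
r=73=1001001 popcount=3 -> skip
r=74=1001010 popcount=3 -> skip
r=75=1001011 popcount=4 -> skip
r=76=1001100 popcount=3 -> skip
r=77=1001101 popcount=4 -> skip
r=78=1001110 popcount=4 -> skip
r=79=1001111 popcount=5 -> KEEP
r=80=1010000 popcount=2 -> skip
r=81=1010001 popcount=3 -> skip
r=82=1010010 popcount=3 -> skip
r=83=1010011 popcount=4 -> skip
r=84=1010100 popcount=3 -> skip
r=85=1010101 popcount=4 -> skip
r=86=1010110 popcount=4 -> skip
Kept rows: 47 55 59 61 62 79

Answer: 47 55 59 61 62 79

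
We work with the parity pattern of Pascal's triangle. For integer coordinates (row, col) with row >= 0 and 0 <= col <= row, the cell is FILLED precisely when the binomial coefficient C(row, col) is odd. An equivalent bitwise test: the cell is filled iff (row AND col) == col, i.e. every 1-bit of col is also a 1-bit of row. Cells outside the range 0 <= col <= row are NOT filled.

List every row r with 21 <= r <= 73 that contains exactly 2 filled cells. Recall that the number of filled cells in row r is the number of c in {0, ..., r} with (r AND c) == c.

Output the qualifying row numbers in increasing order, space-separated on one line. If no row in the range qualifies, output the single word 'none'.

Answer: 32 64

Derivation:
Row r has 2^popcount(r) filled cells, so we need popcount(r) = log2(2) = 1.
Scan r = 21..73 and keep those with exactly 1 one-bits:
r=21=10101 popcount=3 -> skip
r=22=10110 popcount=3 -> skip
r=23=10111 popcount=4 -> skip
r=24=11000 popcount=2 -> skip
r=25=11001 popcount=3 -> skip
r=26=11010 popcount=3 -> skip
r=27=11011 popcount=4 -> skip
r=28=11100 popcount=3 -> skip
r=29=11101 popcount=4 -> skip
r=30=11110 popcount=4 -> skip
r=31=11111 popcount=5 -> skip
r=32=100000 popcount=1 -> KEEP
r=33=100001 popcount=2 -> skip
r=34=100010 popcount=2 -> skip
r=35=100011 popcount=3 -> skip
r=36=100100 popcount=2 -> skip
r=37=100101 popcount=3 -> skip
r=38=100110 popcount=3 -> skip
r=39=100111 popcount=4 -> skip
r=40=101000 popcount=2 -> skip
r=41=101001 popcount=3 -> skip
r=42=101010 popcount=3 -> skip
r=43=101011 popcount=4 -> skip
r=44=101100 popcount=3 -> skip
r=45=101101 popcount=4 -> skip
r=46=101110 popcount=4 -> skip
r=47=101111 popcount=5 -> skip
r=48=110000 popcount=2 -> skip
r=49=110001 popcount=3 -> skip
r=50=110010 popcount=3 -> skip
r=51=110011 popcount=4 -> skip
r=52=110100 popcount=3 -> skip
r=53=110101 popcount=4 -> skip
r=54=110110 popcount=4 -> skip
r=55=110111 popcount=5 -> skip
r=56=111000 popcount=3 -> skip
r=57=111001 popcount=4 -> skip
r=58=111010 popcount=4 -> skip
r=59=111011 popcount=5 -> skip
r=60=111100 popcount=4 -> skip
r=61=111101 popcount=5 -> skip
r=62=111110 popcount=5 -> skip
r=63=111111 popcount=6 -> skip
r=64=1000000 popcount=1 -> KEEP
r=65=1000001 popcount=2 -> skip
r=66=1000010 popcount=2 -> skip
r=67=1000011 popcount=3 -> skip
r=68=1000100 popcount=2 -> skip
r=69=1000101 popcount=3 -> skip
r=70=1000110 popcount=3 -> skip
r=71=1000111 popcount=4 -> skip
r=72=1001000 popcount=2 -> skip
r=73=1001001 popcount=3 -> skip
Kept rows: 32 64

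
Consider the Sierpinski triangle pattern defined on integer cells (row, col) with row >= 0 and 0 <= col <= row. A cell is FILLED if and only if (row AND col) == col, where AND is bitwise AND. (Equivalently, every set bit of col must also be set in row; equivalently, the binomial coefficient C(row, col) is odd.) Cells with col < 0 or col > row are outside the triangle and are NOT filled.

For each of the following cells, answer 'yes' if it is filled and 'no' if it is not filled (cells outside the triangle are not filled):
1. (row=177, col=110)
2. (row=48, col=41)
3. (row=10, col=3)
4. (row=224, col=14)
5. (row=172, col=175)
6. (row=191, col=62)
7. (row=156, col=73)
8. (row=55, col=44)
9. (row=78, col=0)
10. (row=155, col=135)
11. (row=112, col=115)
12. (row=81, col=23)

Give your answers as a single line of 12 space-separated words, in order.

Answer: no no no no no yes no no yes no no no

Derivation:
(177,110): row=0b10110001, col=0b1101110, row AND col = 0b100000 = 32; 32 != 110 -> empty
(48,41): row=0b110000, col=0b101001, row AND col = 0b100000 = 32; 32 != 41 -> empty
(10,3): row=0b1010, col=0b11, row AND col = 0b10 = 2; 2 != 3 -> empty
(224,14): row=0b11100000, col=0b1110, row AND col = 0b0 = 0; 0 != 14 -> empty
(172,175): col outside [0, 172] -> not filled
(191,62): row=0b10111111, col=0b111110, row AND col = 0b111110 = 62; 62 == 62 -> filled
(156,73): row=0b10011100, col=0b1001001, row AND col = 0b1000 = 8; 8 != 73 -> empty
(55,44): row=0b110111, col=0b101100, row AND col = 0b100100 = 36; 36 != 44 -> empty
(78,0): row=0b1001110, col=0b0, row AND col = 0b0 = 0; 0 == 0 -> filled
(155,135): row=0b10011011, col=0b10000111, row AND col = 0b10000011 = 131; 131 != 135 -> empty
(112,115): col outside [0, 112] -> not filled
(81,23): row=0b1010001, col=0b10111, row AND col = 0b10001 = 17; 17 != 23 -> empty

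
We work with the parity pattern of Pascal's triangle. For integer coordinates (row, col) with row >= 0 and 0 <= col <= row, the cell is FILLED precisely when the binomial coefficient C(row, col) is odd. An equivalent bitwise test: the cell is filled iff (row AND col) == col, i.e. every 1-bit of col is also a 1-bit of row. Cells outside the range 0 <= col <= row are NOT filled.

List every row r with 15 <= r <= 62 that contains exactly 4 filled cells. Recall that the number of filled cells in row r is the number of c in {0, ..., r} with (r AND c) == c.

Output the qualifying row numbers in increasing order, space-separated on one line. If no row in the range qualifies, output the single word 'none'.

Answer: 17 18 20 24 33 34 36 40 48

Derivation:
Row r has 2^popcount(r) filled cells, so we need popcount(r) = log2(4) = 2.
Scan r = 15..62 and keep those with exactly 2 one-bits:
r=15=1111 popcount=4 -> skip
r=16=10000 popcount=1 -> skip
r=17=10001 popcount=2 -> KEEP
r=18=10010 popcount=2 -> KEEP
r=19=10011 popcount=3 -> skip
r=20=10100 popcount=2 -> KEEP
r=21=10101 popcount=3 -> skip
r=22=10110 popcount=3 -> skip
r=23=10111 popcount=4 -> skip
r=24=11000 popcount=2 -> KEEP
r=25=11001 popcount=3 -> skip
r=26=11010 popcount=3 -> skip
r=27=11011 popcount=4 -> skip
r=28=11100 popcount=3 -> skip
r=29=11101 popcount=4 -> skip
r=30=11110 popcount=4 -> skip
r=31=11111 popcount=5 -> skip
r=32=100000 popcount=1 -> skip
r=33=100001 popcount=2 -> KEEP
r=34=100010 popcount=2 -> KEEP
r=35=100011 popcount=3 -> skip
r=36=100100 popcount=2 -> KEEP
r=37=100101 popcount=3 -> skip
r=38=100110 popcount=3 -> skip
r=39=100111 popcount=4 -> skip
r=40=101000 popcount=2 -> KEEP
r=41=101001 popcount=3 -> skip
r=42=101010 popcount=3 -> skip
r=43=101011 popcount=4 -> skip
r=44=101100 popcount=3 -> skip
r=45=101101 popcount=4 -> skip
r=46=101110 popcount=4 -> skip
r=47=101111 popcount=5 -> skip
r=48=110000 popcount=2 -> KEEP
r=49=110001 popcount=3 -> skip
r=50=110010 popcount=3 -> skip
r=51=110011 popcount=4 -> skip
r=52=110100 popcount=3 -> skip
r=53=110101 popcount=4 -> skip
r=54=110110 popcount=4 -> skip
r=55=110111 popcount=5 -> skip
r=56=111000 popcount=3 -> skip
r=57=111001 popcount=4 -> skip
r=58=111010 popcount=4 -> skip
r=59=111011 popcount=5 -> skip
r=60=111100 popcount=4 -> skip
r=61=111101 popcount=5 -> skip
r=62=111110 popcount=5 -> skip
Kept rows: 17 18 20 24 33 34 36 40 48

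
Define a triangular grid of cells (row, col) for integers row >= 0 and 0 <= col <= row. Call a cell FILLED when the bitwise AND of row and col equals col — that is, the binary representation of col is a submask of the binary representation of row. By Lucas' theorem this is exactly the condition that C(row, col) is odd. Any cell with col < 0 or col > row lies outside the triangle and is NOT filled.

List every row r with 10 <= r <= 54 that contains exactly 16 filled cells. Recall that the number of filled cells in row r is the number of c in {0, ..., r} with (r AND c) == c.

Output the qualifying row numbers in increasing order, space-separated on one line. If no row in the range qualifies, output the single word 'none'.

Answer: 15 23 27 29 30 39 43 45 46 51 53 54

Derivation:
Row r has 2^popcount(r) filled cells, so we need popcount(r) = log2(16) = 4.
Scan r = 10..54 and keep those with exactly 4 one-bits:
r=10=1010 popcount=2 -> skip
r=11=1011 popcount=3 -> skip
r=12=1100 popcount=2 -> skip
r=13=1101 popcount=3 -> skip
r=14=1110 popcount=3 -> skip
r=15=1111 popcount=4 -> KEEP
r=16=10000 popcount=1 -> skip
r=17=10001 popcount=2 -> skip
r=18=10010 popcount=2 -> skip
r=19=10011 popcount=3 -> skip
r=20=10100 popcount=2 -> skip
r=21=10101 popcount=3 -> skip
r=22=10110 popcount=3 -> skip
r=23=10111 popcount=4 -> KEEP
r=24=11000 popcount=2 -> skip
r=25=11001 popcount=3 -> skip
r=26=11010 popcount=3 -> skip
r=27=11011 popcount=4 -> KEEP
r=28=11100 popcount=3 -> skip
r=29=11101 popcount=4 -> KEEP
r=30=11110 popcount=4 -> KEEP
r=31=11111 popcount=5 -> skip
r=32=100000 popcount=1 -> skip
r=33=100001 popcount=2 -> skip
r=34=100010 popcount=2 -> skip
r=35=100011 popcount=3 -> skip
r=36=100100 popcount=2 -> skip
r=37=100101 popcount=3 -> skip
r=38=100110 popcount=3 -> skip
r=39=100111 popcount=4 -> KEEP
r=40=101000 popcount=2 -> skip
r=41=101001 popcount=3 -> skip
r=42=101010 popcount=3 -> skip
r=43=101011 popcount=4 -> KEEP
r=44=101100 popcount=3 -> skip
r=45=101101 popcount=4 -> KEEP
r=46=101110 popcount=4 -> KEEP
r=47=101111 popcount=5 -> skip
r=48=110000 popcount=2 -> skip
r=49=110001 popcount=3 -> skip
r=50=110010 popcount=3 -> skip
r=51=110011 popcount=4 -> KEEP
r=52=110100 popcount=3 -> skip
r=53=110101 popcount=4 -> KEEP
r=54=110110 popcount=4 -> KEEP
Kept rows: 15 23 27 29 30 39 43 45 46 51 53 54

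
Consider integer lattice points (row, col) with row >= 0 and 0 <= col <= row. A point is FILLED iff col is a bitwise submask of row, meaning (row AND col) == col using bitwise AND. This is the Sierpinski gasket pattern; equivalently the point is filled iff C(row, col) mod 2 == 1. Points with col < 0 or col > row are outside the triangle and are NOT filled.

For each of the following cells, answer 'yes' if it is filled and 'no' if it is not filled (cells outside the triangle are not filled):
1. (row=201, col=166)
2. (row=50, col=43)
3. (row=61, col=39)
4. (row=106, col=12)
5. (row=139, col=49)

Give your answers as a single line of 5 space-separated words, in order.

Answer: no no no no no

Derivation:
(201,166): row=0b11001001, col=0b10100110, row AND col = 0b10000000 = 128; 128 != 166 -> empty
(50,43): row=0b110010, col=0b101011, row AND col = 0b100010 = 34; 34 != 43 -> empty
(61,39): row=0b111101, col=0b100111, row AND col = 0b100101 = 37; 37 != 39 -> empty
(106,12): row=0b1101010, col=0b1100, row AND col = 0b1000 = 8; 8 != 12 -> empty
(139,49): row=0b10001011, col=0b110001, row AND col = 0b1 = 1; 1 != 49 -> empty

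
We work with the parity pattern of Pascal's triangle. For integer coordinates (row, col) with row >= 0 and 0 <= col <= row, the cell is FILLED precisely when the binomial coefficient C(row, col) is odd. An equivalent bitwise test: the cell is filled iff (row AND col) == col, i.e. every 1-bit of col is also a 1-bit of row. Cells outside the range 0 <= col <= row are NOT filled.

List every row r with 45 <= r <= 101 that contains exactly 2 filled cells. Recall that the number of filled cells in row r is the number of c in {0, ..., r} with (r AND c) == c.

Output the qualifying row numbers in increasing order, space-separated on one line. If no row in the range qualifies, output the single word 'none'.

Answer: 64

Derivation:
Row r has 2^popcount(r) filled cells, so we need popcount(r) = log2(2) = 1.
Scan r = 45..101 and keep those with exactly 1 one-bits:
r=45=101101 popcount=4 -> skip
r=46=101110 popcount=4 -> skip
r=47=101111 popcount=5 -> skip
r=48=110000 popcount=2 -> skip
r=49=110001 popcount=3 -> skip
r=50=110010 popcount=3 -> skip
r=51=110011 popcount=4 -> skip
r=52=110100 popcount=3 -> skip
r=53=110101 popcount=4 -> skip
r=54=110110 popcount=4 -> skip
r=55=110111 popcount=5 -> skip
r=56=111000 popcount=3 -> skip
r=57=111001 popcount=4 -> skip
r=58=111010 popcount=4 -> skip
r=59=111011 popcount=5 -> skip
r=60=111100 popcount=4 -> skip
r=61=111101 popcount=5 -> skip
r=62=111110 popcount=5 -> skip
r=63=111111 popcount=6 -> skip
r=64=1000000 popcount=1 -> KEEP
r=65=1000001 popcount=2 -> skip
r=66=1000010 popcount=2 -> skip
r=67=1000011 popcount=3 -> skip
r=68=1000100 popcount=2 -> skip
r=69=1000101 popcount=3 -> skip
r=70=1000110 popcount=3 -> skip
r=71=1000111 popcount=4 -> skip
r=72=1001000 popcount=2 -> skip
r=73=1001001 popcount=3 -> skip
r=74=1001010 popcount=3 -> skip
r=75=1001011 popcount=4 -> skip
r=76=1001100 popcount=3 -> skip
r=77=1001101 popcount=4 -> skip
r=78=1001110 popcount=4 -> skip
r=79=1001111 popcount=5 -> skip
r=80=1010000 popcount=2 -> skip
r=81=1010001 popcount=3 -> skip
r=82=1010010 popcount=3 -> skip
r=83=1010011 popcount=4 -> skip
r=84=1010100 popcount=3 -> skip
r=85=1010101 popcount=4 -> skip
r=86=1010110 popcount=4 -> skip
r=87=1010111 popcount=5 -> skip
r=88=1011000 popcount=3 -> skip
r=89=1011001 popcount=4 -> skip
r=90=1011010 popcount=4 -> skip
r=91=1011011 popcount=5 -> skip
r=92=1011100 popcount=4 -> skip
r=93=1011101 popcount=5 -> skip
r=94=1011110 popcount=5 -> skip
r=95=1011111 popcount=6 -> skip
r=96=1100000 popcount=2 -> skip
r=97=1100001 popcount=3 -> skip
r=98=1100010 popcount=3 -> skip
r=99=1100011 popcount=4 -> skip
r=100=1100100 popcount=3 -> skip
r=101=1100101 popcount=4 -> skip
Kept rows: 64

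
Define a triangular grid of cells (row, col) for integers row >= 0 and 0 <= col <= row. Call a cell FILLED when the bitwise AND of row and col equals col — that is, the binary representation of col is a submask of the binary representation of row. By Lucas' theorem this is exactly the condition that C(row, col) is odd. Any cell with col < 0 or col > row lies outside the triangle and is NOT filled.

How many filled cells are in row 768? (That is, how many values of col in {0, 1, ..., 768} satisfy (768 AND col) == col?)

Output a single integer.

Answer: 4

Derivation:
768 in binary = 1100000000
popcount(768) = number of 1-bits in 1100000000 = 2
A col c satisfies (768 AND c) == c iff every set bit of c is also set in 768; each of the 2 set bits of 768 can independently be on or off in c.
count = 2^2 = 4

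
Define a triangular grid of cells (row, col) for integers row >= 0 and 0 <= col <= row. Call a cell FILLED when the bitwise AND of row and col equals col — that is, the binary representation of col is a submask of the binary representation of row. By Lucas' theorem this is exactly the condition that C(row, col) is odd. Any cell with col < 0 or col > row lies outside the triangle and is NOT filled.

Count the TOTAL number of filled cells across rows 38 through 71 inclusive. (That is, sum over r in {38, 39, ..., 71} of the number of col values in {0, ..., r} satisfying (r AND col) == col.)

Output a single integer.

Answer: 510

Derivation:
r38=100110 pc3: +8 =8
r39=100111 pc4: +16 =24
r40=101000 pc2: +4 =28
r41=101001 pc3: +8 =36
r42=101010 pc3: +8 =44
r43=101011 pc4: +16 =60
r44=101100 pc3: +8 =68
r45=101101 pc4: +16 =84
r46=101110 pc4: +16 =100
r47=101111 pc5: +32 =132
r48=110000 pc2: +4 =136
r49=110001 pc3: +8 =144
r50=110010 pc3: +8 =152
r51=110011 pc4: +16 =168
r52=110100 pc3: +8 =176
r53=110101 pc4: +16 =192
r54=110110 pc4: +16 =208
r55=110111 pc5: +32 =240
r56=111000 pc3: +8 =248
r57=111001 pc4: +16 =264
r58=111010 pc4: +16 =280
r59=111011 pc5: +32 =312
r60=111100 pc4: +16 =328
r61=111101 pc5: +32 =360
r62=111110 pc5: +32 =392
r63=111111 pc6: +64 =456
r64=1000000 pc1: +2 =458
r65=1000001 pc2: +4 =462
r66=1000010 pc2: +4 =466
r67=1000011 pc3: +8 =474
r68=1000100 pc2: +4 =478
r69=1000101 pc3: +8 =486
r70=1000110 pc3: +8 =494
r71=1000111 pc4: +16 =510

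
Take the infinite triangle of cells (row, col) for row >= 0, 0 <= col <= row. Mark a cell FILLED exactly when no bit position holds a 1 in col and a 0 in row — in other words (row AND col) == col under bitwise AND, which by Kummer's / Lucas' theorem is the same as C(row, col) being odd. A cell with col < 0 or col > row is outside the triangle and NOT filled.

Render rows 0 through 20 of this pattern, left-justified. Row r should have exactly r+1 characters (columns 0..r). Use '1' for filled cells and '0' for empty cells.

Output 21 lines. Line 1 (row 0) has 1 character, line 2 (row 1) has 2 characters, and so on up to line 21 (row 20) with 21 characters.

r0=0: 1
r1=1: 11
r2=10: 101
r3=11: 1111
r4=100: 10001
r5=101: 110011
r6=110: 1010101
r7=111: 11111111
r8=1000: 100000001
r9=1001: 1100000011
r10=1010: 10100000101
r11=1011: 111100001111
r12=1100: 1000100010001
r13=1101: 11001100110011
r14=1110: 101010101010101
r15=1111: 1111111111111111
r16=10000: 10000000000000001
r17=10001: 110000000000000011
r18=10010: 1010000000000000101
r19=10011: 11110000000000001111
r20=10100: 100010000000000010001

Answer: 1
11
101
1111
10001
110011
1010101
11111111
100000001
1100000011
10100000101
111100001111
1000100010001
11001100110011
101010101010101
1111111111111111
10000000000000001
110000000000000011
1010000000000000101
11110000000000001111
100010000000000010001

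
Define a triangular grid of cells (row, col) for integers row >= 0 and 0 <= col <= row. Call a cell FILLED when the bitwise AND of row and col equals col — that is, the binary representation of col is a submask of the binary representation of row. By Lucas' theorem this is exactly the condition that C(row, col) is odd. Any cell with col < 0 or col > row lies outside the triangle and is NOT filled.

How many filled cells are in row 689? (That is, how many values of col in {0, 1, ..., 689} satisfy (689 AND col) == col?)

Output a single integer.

689 in binary = 1010110001
popcount(689) = number of 1-bits in 1010110001 = 5
A col c satisfies (689 AND c) == c iff every set bit of c is also set in 689; each of the 5 set bits of 689 can independently be on or off in c.
count = 2^5 = 32

Answer: 32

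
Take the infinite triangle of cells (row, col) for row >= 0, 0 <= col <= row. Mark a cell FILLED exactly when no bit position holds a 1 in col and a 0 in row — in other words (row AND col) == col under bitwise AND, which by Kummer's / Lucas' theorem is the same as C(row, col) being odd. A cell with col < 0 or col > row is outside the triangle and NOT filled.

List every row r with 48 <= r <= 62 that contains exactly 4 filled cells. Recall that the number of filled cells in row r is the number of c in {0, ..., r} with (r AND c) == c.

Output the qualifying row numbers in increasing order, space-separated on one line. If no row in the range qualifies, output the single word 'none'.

Row r has 2^popcount(r) filled cells, so we need popcount(r) = log2(4) = 2.
Scan r = 48..62 and keep those with exactly 2 one-bits:
r=48=110000 popcount=2 -> KEEP
r=49=110001 popcount=3 -> skip
r=50=110010 popcount=3 -> skip
r=51=110011 popcount=4 -> skip
r=52=110100 popcount=3 -> skip
r=53=110101 popcount=4 -> skip
r=54=110110 popcount=4 -> skip
r=55=110111 popcount=5 -> skip
r=56=111000 popcount=3 -> skip
r=57=111001 popcount=4 -> skip
r=58=111010 popcount=4 -> skip
r=59=111011 popcount=5 -> skip
r=60=111100 popcount=4 -> skip
r=61=111101 popcount=5 -> skip
r=62=111110 popcount=5 -> skip
Kept rows: 48

Answer: 48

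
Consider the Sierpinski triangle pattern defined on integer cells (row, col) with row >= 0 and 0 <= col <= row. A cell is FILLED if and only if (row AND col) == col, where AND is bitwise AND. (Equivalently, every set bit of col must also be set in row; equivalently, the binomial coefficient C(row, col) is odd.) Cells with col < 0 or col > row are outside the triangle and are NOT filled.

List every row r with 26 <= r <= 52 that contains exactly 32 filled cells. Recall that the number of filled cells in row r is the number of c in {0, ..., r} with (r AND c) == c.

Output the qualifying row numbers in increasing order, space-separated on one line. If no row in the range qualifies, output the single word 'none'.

Answer: 31 47

Derivation:
Row r has 2^popcount(r) filled cells, so we need popcount(r) = log2(32) = 5.
Scan r = 26..52 and keep those with exactly 5 one-bits:
r=26=11010 popcount=3 -> skip
r=27=11011 popcount=4 -> skip
r=28=11100 popcount=3 -> skip
r=29=11101 popcount=4 -> skip
r=30=11110 popcount=4 -> skip
r=31=11111 popcount=5 -> KEEP
r=32=100000 popcount=1 -> skip
r=33=100001 popcount=2 -> skip
r=34=100010 popcount=2 -> skip
r=35=100011 popcount=3 -> skip
r=36=100100 popcount=2 -> skip
r=37=100101 popcount=3 -> skip
r=38=100110 popcount=3 -> skip
r=39=100111 popcount=4 -> skip
r=40=101000 popcount=2 -> skip
r=41=101001 popcount=3 -> skip
r=42=101010 popcount=3 -> skip
r=43=101011 popcount=4 -> skip
r=44=101100 popcount=3 -> skip
r=45=101101 popcount=4 -> skip
r=46=101110 popcount=4 -> skip
r=47=101111 popcount=5 -> KEEP
r=48=110000 popcount=2 -> skip
r=49=110001 popcount=3 -> skip
r=50=110010 popcount=3 -> skip
r=51=110011 popcount=4 -> skip
r=52=110100 popcount=3 -> skip
Kept rows: 31 47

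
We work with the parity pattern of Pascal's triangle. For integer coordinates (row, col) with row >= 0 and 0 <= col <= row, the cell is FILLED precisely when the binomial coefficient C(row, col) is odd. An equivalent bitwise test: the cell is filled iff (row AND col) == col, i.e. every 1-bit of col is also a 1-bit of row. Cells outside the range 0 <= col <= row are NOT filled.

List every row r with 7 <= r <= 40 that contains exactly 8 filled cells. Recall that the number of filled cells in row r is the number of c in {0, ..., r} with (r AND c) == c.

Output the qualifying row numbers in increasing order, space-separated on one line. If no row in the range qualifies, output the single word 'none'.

Row r has 2^popcount(r) filled cells, so we need popcount(r) = log2(8) = 3.
Scan r = 7..40 and keep those with exactly 3 one-bits:
r=7=111 popcount=3 -> KEEP
r=8=1000 popcount=1 -> skip
r=9=1001 popcount=2 -> skip
r=10=1010 popcount=2 -> skip
r=11=1011 popcount=3 -> KEEP
r=12=1100 popcount=2 -> skip
r=13=1101 popcount=3 -> KEEP
r=14=1110 popcount=3 -> KEEP
r=15=1111 popcount=4 -> skip
r=16=10000 popcount=1 -> skip
r=17=10001 popcount=2 -> skip
r=18=10010 popcount=2 -> skip
r=19=10011 popcount=3 -> KEEP
r=20=10100 popcount=2 -> skip
r=21=10101 popcount=3 -> KEEP
r=22=10110 popcount=3 -> KEEP
r=23=10111 popcount=4 -> skip
r=24=11000 popcount=2 -> skip
r=25=11001 popcount=3 -> KEEP
r=26=11010 popcount=3 -> KEEP
r=27=11011 popcount=4 -> skip
r=28=11100 popcount=3 -> KEEP
r=29=11101 popcount=4 -> skip
r=30=11110 popcount=4 -> skip
r=31=11111 popcount=5 -> skip
r=32=100000 popcount=1 -> skip
r=33=100001 popcount=2 -> skip
r=34=100010 popcount=2 -> skip
r=35=100011 popcount=3 -> KEEP
r=36=100100 popcount=2 -> skip
r=37=100101 popcount=3 -> KEEP
r=38=100110 popcount=3 -> KEEP
r=39=100111 popcount=4 -> skip
r=40=101000 popcount=2 -> skip
Kept rows: 7 11 13 14 19 21 22 25 26 28 35 37 38

Answer: 7 11 13 14 19 21 22 25 26 28 35 37 38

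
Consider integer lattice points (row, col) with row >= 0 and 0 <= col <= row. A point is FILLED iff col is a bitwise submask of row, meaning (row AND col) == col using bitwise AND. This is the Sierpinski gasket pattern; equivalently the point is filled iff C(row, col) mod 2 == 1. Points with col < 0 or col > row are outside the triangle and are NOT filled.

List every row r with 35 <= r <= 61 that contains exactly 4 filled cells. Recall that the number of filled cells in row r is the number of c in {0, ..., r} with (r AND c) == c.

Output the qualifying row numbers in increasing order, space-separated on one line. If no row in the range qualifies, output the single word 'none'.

Row r has 2^popcount(r) filled cells, so we need popcount(r) = log2(4) = 2.
Scan r = 35..61 and keep those with exactly 2 one-bits:
r=35=100011 popcount=3 -> skip
r=36=100100 popcount=2 -> KEEP
r=37=100101 popcount=3 -> skip
r=38=100110 popcount=3 -> skip
r=39=100111 popcount=4 -> skip
r=40=101000 popcount=2 -> KEEP
r=41=101001 popcount=3 -> skip
r=42=101010 popcount=3 -> skip
r=43=101011 popcount=4 -> skip
r=44=101100 popcount=3 -> skip
r=45=101101 popcount=4 -> skip
r=46=101110 popcount=4 -> skip
r=47=101111 popcount=5 -> skip
r=48=110000 popcount=2 -> KEEP
r=49=110001 popcount=3 -> skip
r=50=110010 popcount=3 -> skip
r=51=110011 popcount=4 -> skip
r=52=110100 popcount=3 -> skip
r=53=110101 popcount=4 -> skip
r=54=110110 popcount=4 -> skip
r=55=110111 popcount=5 -> skip
r=56=111000 popcount=3 -> skip
r=57=111001 popcount=4 -> skip
r=58=111010 popcount=4 -> skip
r=59=111011 popcount=5 -> skip
r=60=111100 popcount=4 -> skip
r=61=111101 popcount=5 -> skip
Kept rows: 36 40 48

Answer: 36 40 48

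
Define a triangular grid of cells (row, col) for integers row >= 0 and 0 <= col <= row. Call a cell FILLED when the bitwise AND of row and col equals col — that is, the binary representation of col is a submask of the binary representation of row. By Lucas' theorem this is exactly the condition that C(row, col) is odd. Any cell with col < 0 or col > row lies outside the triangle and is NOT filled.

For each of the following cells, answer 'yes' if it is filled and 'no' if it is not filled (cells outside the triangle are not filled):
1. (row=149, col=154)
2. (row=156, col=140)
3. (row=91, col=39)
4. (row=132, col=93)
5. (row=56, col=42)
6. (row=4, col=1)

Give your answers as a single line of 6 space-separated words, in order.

Answer: no yes no no no no

Derivation:
(149,154): col outside [0, 149] -> not filled
(156,140): row=0b10011100, col=0b10001100, row AND col = 0b10001100 = 140; 140 == 140 -> filled
(91,39): row=0b1011011, col=0b100111, row AND col = 0b11 = 3; 3 != 39 -> empty
(132,93): row=0b10000100, col=0b1011101, row AND col = 0b100 = 4; 4 != 93 -> empty
(56,42): row=0b111000, col=0b101010, row AND col = 0b101000 = 40; 40 != 42 -> empty
(4,1): row=0b100, col=0b1, row AND col = 0b0 = 0; 0 != 1 -> empty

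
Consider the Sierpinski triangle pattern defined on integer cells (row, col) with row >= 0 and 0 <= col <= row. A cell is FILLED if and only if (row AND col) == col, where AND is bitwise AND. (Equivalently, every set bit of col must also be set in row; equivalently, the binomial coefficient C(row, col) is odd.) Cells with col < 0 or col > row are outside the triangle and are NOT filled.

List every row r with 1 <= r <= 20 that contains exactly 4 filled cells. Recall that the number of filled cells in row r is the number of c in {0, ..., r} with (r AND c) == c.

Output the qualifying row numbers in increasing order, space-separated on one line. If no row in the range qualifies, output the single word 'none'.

Answer: 3 5 6 9 10 12 17 18 20

Derivation:
Row r has 2^popcount(r) filled cells, so we need popcount(r) = log2(4) = 2.
Scan r = 1..20 and keep those with exactly 2 one-bits:
r=1=1 popcount=1 -> skip
r=2=10 popcount=1 -> skip
r=3=11 popcount=2 -> KEEP
r=4=100 popcount=1 -> skip
r=5=101 popcount=2 -> KEEP
r=6=110 popcount=2 -> KEEP
r=7=111 popcount=3 -> skip
r=8=1000 popcount=1 -> skip
r=9=1001 popcount=2 -> KEEP
r=10=1010 popcount=2 -> KEEP
r=11=1011 popcount=3 -> skip
r=12=1100 popcount=2 -> KEEP
r=13=1101 popcount=3 -> skip
r=14=1110 popcount=3 -> skip
r=15=1111 popcount=4 -> skip
r=16=10000 popcount=1 -> skip
r=17=10001 popcount=2 -> KEEP
r=18=10010 popcount=2 -> KEEP
r=19=10011 popcount=3 -> skip
r=20=10100 popcount=2 -> KEEP
Kept rows: 3 5 6 9 10 12 17 18 20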